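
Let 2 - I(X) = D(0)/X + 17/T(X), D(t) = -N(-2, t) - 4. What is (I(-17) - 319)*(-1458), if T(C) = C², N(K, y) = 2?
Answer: 7867368/17 ≈ 4.6279e+5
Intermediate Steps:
D(t) = -6 (D(t) = -1*2 - 4 = -2 - 4 = -6)
I(X) = 2 - 17/X² + 6/X (I(X) = 2 - (-6/X + 17/(X²)) = 2 - (-6/X + 17/X²) = 2 + (-17/X² + 6/X) = 2 - 17/X² + 6/X)
(I(-17) - 319)*(-1458) = ((2 - 17/(-17)² + 6/(-17)) - 319)*(-1458) = ((2 - 17*1/289 + 6*(-1/17)) - 319)*(-1458) = ((2 - 1/17 - 6/17) - 319)*(-1458) = (27/17 - 319)*(-1458) = -5396/17*(-1458) = 7867368/17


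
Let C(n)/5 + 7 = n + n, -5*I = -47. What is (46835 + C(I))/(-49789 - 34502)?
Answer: -46894/84291 ≈ -0.55633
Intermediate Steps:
I = 47/5 (I = -1/5*(-47) = 47/5 ≈ 9.4000)
C(n) = -35 + 10*n (C(n) = -35 + 5*(n + n) = -35 + 5*(2*n) = -35 + 10*n)
(46835 + C(I))/(-49789 - 34502) = (46835 + (-35 + 10*(47/5)))/(-49789 - 34502) = (46835 + (-35 + 94))/(-84291) = (46835 + 59)*(-1/84291) = 46894*(-1/84291) = -46894/84291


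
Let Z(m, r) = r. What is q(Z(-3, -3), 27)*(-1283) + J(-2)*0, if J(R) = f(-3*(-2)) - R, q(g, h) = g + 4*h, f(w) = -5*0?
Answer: -134715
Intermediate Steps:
f(w) = 0
J(R) = -R (J(R) = 0 - R = -R)
q(Z(-3, -3), 27)*(-1283) + J(-2)*0 = (-3 + 4*27)*(-1283) - 1*(-2)*0 = (-3 + 108)*(-1283) + 2*0 = 105*(-1283) + 0 = -134715 + 0 = -134715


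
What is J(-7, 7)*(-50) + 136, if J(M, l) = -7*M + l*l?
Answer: -4764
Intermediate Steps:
J(M, l) = l² - 7*M (J(M, l) = -7*M + l² = l² - 7*M)
J(-7, 7)*(-50) + 136 = (7² - 7*(-7))*(-50) + 136 = (49 + 49)*(-50) + 136 = 98*(-50) + 136 = -4900 + 136 = -4764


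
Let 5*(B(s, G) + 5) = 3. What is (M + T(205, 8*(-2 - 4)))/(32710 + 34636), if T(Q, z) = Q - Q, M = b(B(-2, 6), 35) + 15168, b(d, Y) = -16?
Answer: 7576/33673 ≈ 0.22499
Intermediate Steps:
B(s, G) = -22/5 (B(s, G) = -5 + (⅕)*3 = -5 + ⅗ = -22/5)
M = 15152 (M = -16 + 15168 = 15152)
T(Q, z) = 0
(M + T(205, 8*(-2 - 4)))/(32710 + 34636) = (15152 + 0)/(32710 + 34636) = 15152/67346 = 15152*(1/67346) = 7576/33673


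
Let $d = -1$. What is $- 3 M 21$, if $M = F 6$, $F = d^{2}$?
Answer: $-378$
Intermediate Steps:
$F = 1$ ($F = \left(-1\right)^{2} = 1$)
$M = 6$ ($M = 1 \cdot 6 = 6$)
$- 3 M 21 = \left(-3\right) 6 \cdot 21 = \left(-18\right) 21 = -378$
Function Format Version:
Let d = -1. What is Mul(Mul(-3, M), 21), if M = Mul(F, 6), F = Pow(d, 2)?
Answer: -378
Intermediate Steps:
F = 1 (F = Pow(-1, 2) = 1)
M = 6 (M = Mul(1, 6) = 6)
Mul(Mul(-3, M), 21) = Mul(Mul(-3, 6), 21) = Mul(-18, 21) = -378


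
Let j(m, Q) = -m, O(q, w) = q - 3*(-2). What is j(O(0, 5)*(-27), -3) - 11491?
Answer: -11329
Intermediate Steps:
O(q, w) = 6 + q (O(q, w) = q + 6 = 6 + q)
j(O(0, 5)*(-27), -3) - 11491 = -(6 + 0)*(-27) - 11491 = -6*(-27) - 11491 = -1*(-162) - 11491 = 162 - 11491 = -11329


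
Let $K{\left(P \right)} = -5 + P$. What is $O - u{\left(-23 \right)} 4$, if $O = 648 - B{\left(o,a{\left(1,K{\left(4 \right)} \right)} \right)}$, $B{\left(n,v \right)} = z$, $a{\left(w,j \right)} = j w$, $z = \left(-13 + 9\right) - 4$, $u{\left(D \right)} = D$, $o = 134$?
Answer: $748$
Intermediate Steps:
$z = -8$ ($z = -4 - 4 = -8$)
$B{\left(n,v \right)} = -8$
$O = 656$ ($O = 648 - -8 = 648 + 8 = 656$)
$O - u{\left(-23 \right)} 4 = 656 - \left(-23\right) 4 = 656 - -92 = 656 + 92 = 748$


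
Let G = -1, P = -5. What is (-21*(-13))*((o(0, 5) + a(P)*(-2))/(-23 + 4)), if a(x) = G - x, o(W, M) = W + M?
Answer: 819/19 ≈ 43.105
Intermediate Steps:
o(W, M) = M + W
a(x) = -1 - x
(-21*(-13))*((o(0, 5) + a(P)*(-2))/(-23 + 4)) = (-21*(-13))*(((5 + 0) + (-1 - 1*(-5))*(-2))/(-23 + 4)) = 273*((5 + (-1 + 5)*(-2))/(-19)) = 273*((5 + 4*(-2))*(-1/19)) = 273*((5 - 8)*(-1/19)) = 273*(-3*(-1/19)) = 273*(3/19) = 819/19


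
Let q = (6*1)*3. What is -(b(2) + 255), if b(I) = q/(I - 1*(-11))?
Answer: -3333/13 ≈ -256.38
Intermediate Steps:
q = 18 (q = 6*3 = 18)
b(I) = 18/(11 + I) (b(I) = 18/(I - 1*(-11)) = 18/(I + 11) = 18/(11 + I))
-(b(2) + 255) = -(18/(11 + 2) + 255) = -(18/13 + 255) = -1*3333/13 = -3333/13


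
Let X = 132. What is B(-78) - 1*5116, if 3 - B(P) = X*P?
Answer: 5183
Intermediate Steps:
B(P) = 3 - 132*P
B(-78) - 1*5116 = (3 - 132*(-78)) - 1*5116 = (3 + 10296) - 5116 = 10299 - 5116 = 5183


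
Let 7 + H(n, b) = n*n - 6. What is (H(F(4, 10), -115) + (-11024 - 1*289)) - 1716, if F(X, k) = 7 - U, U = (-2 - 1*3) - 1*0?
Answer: -12898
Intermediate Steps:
U = -5 (U = (-2 - 3) + 0 = -5 + 0 = -5)
F(X, k) = 12 (F(X, k) = 7 - 1*(-5) = 7 + 5 = 12)
H(n, b) = -13 + n² (H(n, b) = -7 + (n*n - 6) = -7 + (n² - 6) = -7 + (-6 + n²) = -13 + n²)
(H(F(4, 10), -115) + (-11024 - 1*289)) - 1716 = ((-13 + 12²) + (-11024 - 1*289)) - 1716 = ((-13 + 144) + (-11024 - 289)) - 1716 = (131 - 11313) - 1716 = -11182 - 1716 = -12898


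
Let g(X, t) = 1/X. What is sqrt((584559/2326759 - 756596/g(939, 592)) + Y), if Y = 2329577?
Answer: I*sqrt(3833593205822944073146)/2326759 ≈ 26610.0*I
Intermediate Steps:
sqrt((584559/2326759 - 756596/g(939, 592)) + Y) = sqrt((584559/2326759 - 756596/(1/939)) + 2329577) = sqrt((584559*(1/2326759) - 756596/1/939) + 2329577) = sqrt((584559/2326759 - 756596*939) + 2329577) = sqrt((584559/2326759 - 710443644) + 2329577) = sqrt(-1653031142085237/2326759 + 2329577) = sqrt(-1647610777834294/2326759) = I*sqrt(3833593205822944073146)/2326759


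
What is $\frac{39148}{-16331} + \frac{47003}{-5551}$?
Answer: $- \frac{140702363}{12950483} \approx -10.865$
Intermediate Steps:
$\frac{39148}{-16331} + \frac{47003}{-5551} = 39148 \left(- \frac{1}{16331}\right) + 47003 \left(- \frac{1}{5551}\right) = - \frac{39148}{16331} - \frac{47003}{5551} = - \frac{140702363}{12950483}$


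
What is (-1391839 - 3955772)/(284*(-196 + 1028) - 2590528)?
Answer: 5347611/2354240 ≈ 2.2715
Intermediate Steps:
(-1391839 - 3955772)/(284*(-196 + 1028) - 2590528) = -5347611/(284*832 - 2590528) = -5347611/(236288 - 2590528) = -5347611/(-2354240) = -5347611*(-1/2354240) = 5347611/2354240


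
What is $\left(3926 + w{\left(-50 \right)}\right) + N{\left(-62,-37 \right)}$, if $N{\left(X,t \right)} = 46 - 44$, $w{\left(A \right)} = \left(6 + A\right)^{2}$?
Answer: $5864$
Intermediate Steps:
$N{\left(X,t \right)} = 2$
$\left(3926 + w{\left(-50 \right)}\right) + N{\left(-62,-37 \right)} = \left(3926 + \left(6 - 50\right)^{2}\right) + 2 = \left(3926 + \left(-44\right)^{2}\right) + 2 = \left(3926 + 1936\right) + 2 = 5862 + 2 = 5864$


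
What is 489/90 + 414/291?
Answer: 19951/2910 ≈ 6.8560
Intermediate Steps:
489/90 + 414/291 = 489*(1/90) + 414*(1/291) = 163/30 + 138/97 = 19951/2910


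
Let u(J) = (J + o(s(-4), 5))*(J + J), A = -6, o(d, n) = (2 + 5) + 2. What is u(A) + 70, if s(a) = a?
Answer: 34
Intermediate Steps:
o(d, n) = 9 (o(d, n) = 7 + 2 = 9)
u(J) = 2*J*(9 + J) (u(J) = (J + 9)*(J + J) = (9 + J)*(2*J) = 2*J*(9 + J))
u(A) + 70 = 2*(-6)*(9 - 6) + 70 = 2*(-6)*3 + 70 = -36 + 70 = 34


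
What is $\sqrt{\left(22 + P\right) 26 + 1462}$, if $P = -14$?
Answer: $\sqrt{1670} \approx 40.866$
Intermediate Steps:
$\sqrt{\left(22 + P\right) 26 + 1462} = \sqrt{\left(22 - 14\right) 26 + 1462} = \sqrt{8 \cdot 26 + 1462} = \sqrt{208 + 1462} = \sqrt{1670}$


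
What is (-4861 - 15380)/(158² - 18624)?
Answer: -20241/6340 ≈ -3.1926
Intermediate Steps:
(-4861 - 15380)/(158² - 18624) = -20241/(24964 - 18624) = -20241/6340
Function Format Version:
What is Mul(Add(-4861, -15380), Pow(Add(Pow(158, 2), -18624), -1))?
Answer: Rational(-20241, 6340) ≈ -3.1926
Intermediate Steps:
Mul(Add(-4861, -15380), Pow(Add(Pow(158, 2), -18624), -1)) = Mul(-20241, Pow(Add(24964, -18624), -1)) = Mul(-20241, Pow(6340, -1)) = Mul(-20241, Rational(1, 6340)) = Rational(-20241, 6340)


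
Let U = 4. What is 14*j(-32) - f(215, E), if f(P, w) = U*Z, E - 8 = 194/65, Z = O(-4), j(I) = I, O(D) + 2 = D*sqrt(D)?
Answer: -440 + 32*I ≈ -440.0 + 32.0*I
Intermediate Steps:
O(D) = -2 + D**(3/2) (O(D) = -2 + D*sqrt(D) = -2 + D**(3/2))
Z = -2 - 8*I (Z = -2 + (-4)**(3/2) = -2 - 8*I ≈ -2.0 - 8.0*I)
E = 714/65 (E = 8 + 194/65 = 714/65 ≈ 10.985)
f(P, w) = -8 - 32*I (f(P, w) = 4*(-2 - 8*I) = -8 - 32*I)
14*j(-32) - f(215, E) = 14*(-32) - (-8 - 32*I) = -448 + (8 + 32*I) = -440 + 32*I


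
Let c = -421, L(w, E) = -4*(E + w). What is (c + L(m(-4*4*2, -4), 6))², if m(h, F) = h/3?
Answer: 1456849/9 ≈ 1.6187e+5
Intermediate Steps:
m(h, F) = h/3 (m(h, F) = h*(⅓) = h/3)
L(w, E) = -4*E - 4*w
(c + L(m(-4*4*2, -4), 6))² = (-421 + (-4*6 - 4*-4*4*2/3))² = (-421 + (-24 - 4*(-16*2)/3))² = (-421 + (-24 - 4*(-32)/3))² = (-421 + (-24 - 4*(-32/3)))² = (-421 + (-24 + 128/3))² = (-421 + 56/3)² = (-1207/3)² = 1456849/9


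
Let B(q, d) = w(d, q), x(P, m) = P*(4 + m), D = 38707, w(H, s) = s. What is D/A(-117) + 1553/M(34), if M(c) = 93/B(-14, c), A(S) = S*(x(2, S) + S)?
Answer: -289642817/1244061 ≈ -232.82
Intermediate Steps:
B(q, d) = q
A(S) = S*(8 + 3*S) (A(S) = S*(2*(4 + S) + S) = S*((8 + 2*S) + S) = S*(8 + 3*S))
M(c) = -93/14 (M(c) = 93/(-14) = 93*(-1/14) = -93/14)
D/A(-117) + 1553/M(34) = 38707/((-117*(8 + 3*(-117)))) + 1553/(-93/14) = 38707/((-117*(8 - 351))) + 1553*(-14/93) = 38707/((-117*(-343))) - 21742/93 = 38707/40131 - 21742/93 = -289642817/1244061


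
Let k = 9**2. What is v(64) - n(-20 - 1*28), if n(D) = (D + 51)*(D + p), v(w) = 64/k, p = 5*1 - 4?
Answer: 11485/81 ≈ 141.79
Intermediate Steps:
k = 81
p = 1 (p = 5 - 4 = 1)
v(w) = 64/81
n(D) = (1 + D)*(51 + D) (n(D) = (D + 51)*(D + 1) = (51 + D)*(1 + D) = (1 + D)*(51 + D))
v(64) - n(-20 - 1*28) = 64/81 - (51 + (-20 - 1*28)**2 + 52*(-20 - 1*28)) = 64/81 - (51 + (-20 - 28)**2 + 52*(-20 - 28)) = 64/81 - (51 + (-48)**2 + 52*(-48)) = 64/81 - (51 + 2304 - 2496) = 64/81 - 1*(-141) = 64/81 + 141 = 11485/81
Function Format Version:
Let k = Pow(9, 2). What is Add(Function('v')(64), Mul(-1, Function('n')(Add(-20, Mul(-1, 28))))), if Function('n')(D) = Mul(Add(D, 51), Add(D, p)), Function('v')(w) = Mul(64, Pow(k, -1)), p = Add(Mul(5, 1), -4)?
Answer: Rational(11485, 81) ≈ 141.79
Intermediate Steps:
k = 81
p = 1 (p = Add(5, -4) = 1)
Function('v')(w) = Rational(64, 81) (Function('v')(w) = Mul(64, Pow(81, -1)) = Mul(64, Rational(1, 81)) = Rational(64, 81))
Function('n')(D) = Mul(Add(1, D), Add(51, D)) (Function('n')(D) = Mul(Add(D, 51), Add(D, 1)) = Mul(Add(51, D), Add(1, D)) = Mul(Add(1, D), Add(51, D)))
Add(Function('v')(64), Mul(-1, Function('n')(Add(-20, Mul(-1, 28))))) = Add(Rational(64, 81), Mul(-1, Add(51, Pow(Add(-20, Mul(-1, 28)), 2), Mul(52, Add(-20, Mul(-1, 28)))))) = Add(Rational(64, 81), Mul(-1, Add(51, Pow(Add(-20, -28), 2), Mul(52, Add(-20, -28))))) = Add(Rational(64, 81), Mul(-1, Add(51, Pow(-48, 2), Mul(52, -48)))) = Add(Rational(64, 81), Mul(-1, Add(51, 2304, -2496))) = Add(Rational(64, 81), Mul(-1, -141)) = Add(Rational(64, 81), 141) = Rational(11485, 81)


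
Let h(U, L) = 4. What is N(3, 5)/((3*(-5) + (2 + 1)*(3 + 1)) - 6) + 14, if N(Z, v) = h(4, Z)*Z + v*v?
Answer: 89/9 ≈ 9.8889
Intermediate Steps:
N(Z, v) = v**2 + 4*Z (N(Z, v) = 4*Z + v*v = 4*Z + v**2 = v**2 + 4*Z)
N(3, 5)/((3*(-5) + (2 + 1)*(3 + 1)) - 6) + 14 = (5**2 + 4*3)/((3*(-5) + (2 + 1)*(3 + 1)) - 6) + 14 = (25 + 12)/((-15 + 3*4) - 6) + 14 = 37/((-15 + 12) - 6) + 14 = 37/(-3 - 6) + 14 = 37/(-9) + 14 = 37*(-1/9) + 14 = -37/9 + 14 = 89/9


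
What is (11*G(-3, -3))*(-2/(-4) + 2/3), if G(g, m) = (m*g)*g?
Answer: -693/2 ≈ -346.50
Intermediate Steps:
G(g, m) = m*g² (G(g, m) = (g*m)*g = m*g²)
(11*G(-3, -3))*(-2/(-4) + 2/3) = (11*(-3*(-3)²))*(-2/(-4) + 2/3) = (11*(-3*9))*(-2*(-¼) + 2*(⅓)) = (11*(-27))*(½ + ⅔) = -297*7/6 = -693/2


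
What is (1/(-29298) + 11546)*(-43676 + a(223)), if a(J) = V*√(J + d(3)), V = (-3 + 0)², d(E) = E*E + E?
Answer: -7387243051466/14649 + 1014824121*√235/9766 ≈ -5.0269e+8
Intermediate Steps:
d(E) = E + E² (d(E) = E² + E = E + E²)
V = 9 (V = (-3)² = 9)
a(J) = 9*√(12 + J) (a(J) = 9*√(J + 3*(1 + 3)) = 9*√(J + 3*4) = 9*√(J + 12) = 9*√(12 + J))
(1/(-29298) + 11546)*(-43676 + a(223)) = (1/(-29298) + 11546)*(-43676 + 9*√(12 + 223)) = (-1/29298 + 11546)*(-43676 + 9*√235) = 338274707*(-43676 + 9*√235)/29298 = -7387243051466/14649 + 1014824121*√235/9766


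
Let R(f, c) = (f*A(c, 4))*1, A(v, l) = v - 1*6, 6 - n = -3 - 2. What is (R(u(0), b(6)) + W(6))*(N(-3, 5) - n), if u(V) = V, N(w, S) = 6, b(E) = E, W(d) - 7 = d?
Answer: -65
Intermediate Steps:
W(d) = 7 + d
n = 11 (n = 6 - (-3 - 2) = 6 - 1*(-5) = 6 + 5 = 11)
A(v, l) = -6 + v (A(v, l) = v - 6 = -6 + v)
R(f, c) = f*(-6 + c) (R(f, c) = (f*(-6 + c))*1 = f*(-6 + c))
(R(u(0), b(6)) + W(6))*(N(-3, 5) - n) = (0*(-6 + 6) + (7 + 6))*(6 - 1*11) = (0*0 + 13)*(6 - 11) = (0 + 13)*(-5) = 13*(-5) = -65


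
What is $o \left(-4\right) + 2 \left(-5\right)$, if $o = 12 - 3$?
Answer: $-46$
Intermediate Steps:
$o = 9$ ($o = 12 - 3 = 9$)
$o \left(-4\right) + 2 \left(-5\right) = 9 \left(-4\right) + 2 \left(-5\right) = -36 - 10 = -46$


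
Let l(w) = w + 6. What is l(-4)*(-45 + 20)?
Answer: -50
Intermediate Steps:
l(w) = 6 + w
l(-4)*(-45 + 20) = (6 - 4)*(-45 + 20) = 2*(-25) = -50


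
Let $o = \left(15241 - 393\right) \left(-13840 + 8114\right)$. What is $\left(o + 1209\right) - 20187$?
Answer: $-85038626$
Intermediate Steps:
$o = -85019648$ ($o = 14848 \left(-5726\right) = -85019648$)
$\left(o + 1209\right) - 20187 = \left(-85019648 + 1209\right) - 20187 = -85018439 - 20187 = -85038626$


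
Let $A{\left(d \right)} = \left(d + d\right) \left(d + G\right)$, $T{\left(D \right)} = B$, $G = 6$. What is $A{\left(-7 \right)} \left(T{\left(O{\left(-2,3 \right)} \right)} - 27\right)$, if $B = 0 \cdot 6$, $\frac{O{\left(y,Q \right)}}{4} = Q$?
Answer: $-378$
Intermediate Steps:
$O{\left(y,Q \right)} = 4 Q$
$B = 0$
$T{\left(D \right)} = 0$
$A{\left(d \right)} = 2 d \left(6 + d\right)$ ($A{\left(d \right)} = \left(d + d\right) \left(d + 6\right) = 2 d \left(6 + d\right)$)
$A{\left(-7 \right)} \left(T{\left(O{\left(-2,3 \right)} \right)} - 27\right) = 2 \left(-7\right) \left(6 - 7\right) \left(0 - 27\right) = 2 \left(-7\right) \left(-1\right) \left(-27\right) = 14 \left(-27\right) = -378$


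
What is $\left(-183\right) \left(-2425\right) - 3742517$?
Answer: $-3298742$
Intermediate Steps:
$\left(-183\right) \left(-2425\right) - 3742517 = 443775 - 3742517 = -3298742$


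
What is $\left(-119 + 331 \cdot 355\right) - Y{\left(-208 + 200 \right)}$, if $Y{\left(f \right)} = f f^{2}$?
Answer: $117898$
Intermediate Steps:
$Y{\left(f \right)} = f^{3}$
$\left(-119 + 331 \cdot 355\right) - Y{\left(-208 + 200 \right)} = \left(-119 + 331 \cdot 355\right) - \left(-208 + 200\right)^{3} = \left(-119 + 117505\right) - \left(-8\right)^{3} = 117386 - -512 = 117386 + 512 = 117898$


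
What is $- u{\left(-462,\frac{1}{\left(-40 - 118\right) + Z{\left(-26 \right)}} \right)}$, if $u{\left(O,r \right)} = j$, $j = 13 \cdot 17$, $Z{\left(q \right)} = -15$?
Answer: $-221$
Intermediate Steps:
$j = 221$
$u{\left(O,r \right)} = 221$
$- u{\left(-462,\frac{1}{\left(-40 - 118\right) + Z{\left(-26 \right)}} \right)} = \left(-1\right) 221 = -221$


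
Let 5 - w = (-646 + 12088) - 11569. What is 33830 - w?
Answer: 33698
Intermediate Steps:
w = 132 (w = 5 - ((-646 + 12088) - 11569) = 5 - (11442 - 11569) = 5 - 1*(-127) = 5 + 127 = 132)
33830 - w = 33830 - 1*132 = 33830 - 132 = 33698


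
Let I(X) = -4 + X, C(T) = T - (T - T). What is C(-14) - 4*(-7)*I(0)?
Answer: -126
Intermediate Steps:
C(T) = T (C(T) = T - 1*0 = T + 0 = T)
C(-14) - 4*(-7)*I(0) = -14 - 4*(-7)*(-4 + 0) = -14 - (-28)*(-4) = -14 - 1*112 = -14 - 112 = -126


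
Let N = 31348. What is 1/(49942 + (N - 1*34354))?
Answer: 1/46936 ≈ 2.1306e-5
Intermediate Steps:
1/(49942 + (N - 1*34354)) = 1/(49942 + (31348 - 1*34354)) = 1/(49942 + (31348 - 34354)) = 1/(49942 - 3006) = 1/46936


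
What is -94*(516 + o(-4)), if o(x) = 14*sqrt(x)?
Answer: -48504 - 2632*I ≈ -48504.0 - 2632.0*I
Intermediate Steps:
-94*(516 + o(-4)) = -94*(516 + 14*sqrt(-4)) = -94*(516 + 14*(2*I)) = -94*(516 + 28*I) = -48504 - 2632*I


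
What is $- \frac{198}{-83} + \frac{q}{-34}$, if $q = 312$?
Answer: $- \frac{9582}{1411} \approx -6.7909$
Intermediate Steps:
$- \frac{198}{-83} + \frac{q}{-34} = - \frac{198}{-83} + \frac{312}{-34} = \left(-198\right) \left(- \frac{1}{83}\right) + 312 \left(- \frac{1}{34}\right) = \frac{198}{83} - \frac{156}{17} = - \frac{9582}{1411}$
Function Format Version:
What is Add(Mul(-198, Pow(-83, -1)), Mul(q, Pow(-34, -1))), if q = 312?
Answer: Rational(-9582, 1411) ≈ -6.7909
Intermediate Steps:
Add(Mul(-198, Pow(-83, -1)), Mul(q, Pow(-34, -1))) = Add(Mul(-198, Pow(-83, -1)), Mul(312, Pow(-34, -1))) = Add(Mul(-198, Rational(-1, 83)), Mul(312, Rational(-1, 34))) = Add(Rational(198, 83), Rational(-156, 17)) = Rational(-9582, 1411)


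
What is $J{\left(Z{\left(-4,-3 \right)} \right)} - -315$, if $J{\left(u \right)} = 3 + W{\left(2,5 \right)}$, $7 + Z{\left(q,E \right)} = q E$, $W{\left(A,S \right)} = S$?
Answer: $323$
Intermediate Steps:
$Z{\left(q,E \right)} = -7 + E q$ ($Z{\left(q,E \right)} = -7 + q E = -7 + E q$)
$J{\left(u \right)} = 8$ ($J{\left(u \right)} = 3 + 5 = 8$)
$J{\left(Z{\left(-4,-3 \right)} \right)} - -315 = 8 - -315 = 8 + 315 = 323$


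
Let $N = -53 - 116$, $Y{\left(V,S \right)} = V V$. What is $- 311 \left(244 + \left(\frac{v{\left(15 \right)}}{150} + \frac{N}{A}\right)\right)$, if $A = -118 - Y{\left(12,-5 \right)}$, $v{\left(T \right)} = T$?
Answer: $- \frac{49855788}{655} \approx -76116.0$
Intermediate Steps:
$Y{\left(V,S \right)} = V^{2}$
$N = -169$ ($N = -53 - 116 = -169$)
$A = -262$ ($A = -118 - 12^{2} = -118 - 144 = -262$)
$- 311 \left(244 + \left(\frac{v{\left(15 \right)}}{150} + \frac{N}{A}\right)\right) = - 311 \left(244 + \left(\frac{15}{150} - \frac{169}{-262}\right)\right) = - 311 \left(244 + \left(15 \cdot \frac{1}{150} - - \frac{169}{262}\right)\right) = - 311 \left(244 + \left(\frac{1}{10} + \frac{169}{262}\right)\right) = - 311 \left(244 + \frac{488}{655}\right) = \left(-311\right) \frac{160308}{655} = - \frac{49855788}{655}$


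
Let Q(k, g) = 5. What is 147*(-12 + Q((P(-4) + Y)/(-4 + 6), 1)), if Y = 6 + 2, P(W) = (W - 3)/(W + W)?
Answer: -1029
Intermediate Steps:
P(W) = (-3 + W)/(2*W) (P(W) = (-3 + W)/((2*W)) = (-3 + W)*(1/(2*W)) = (-3 + W)/(2*W))
Y = 8
147*(-12 + Q((P(-4) + Y)/(-4 + 6), 1)) = 147*(-12 + 5) = 147*(-7) = -1029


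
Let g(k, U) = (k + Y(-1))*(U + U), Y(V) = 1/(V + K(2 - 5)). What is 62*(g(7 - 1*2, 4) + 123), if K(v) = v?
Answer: 9982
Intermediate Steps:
Y(V) = 1/(-3 + V) (Y(V) = 1/(V + (2 - 5)) = 1/(V - 3) = 1/(-3 + V))
g(k, U) = 2*U*(-¼ + k) (g(k, U) = (k + 1/(-3 - 1))*(U + U) = (k + 1/(-4))*(2*U) = (k - ¼)*(2*U) = (-¼ + k)*(2*U) = 2*U*(-¼ + k))
62*(g(7 - 1*2, 4) + 123) = 62*((½)*4*(-1 + 4*(7 - 1*2)) + 123) = 62*((½)*4*(-1 + 4*(7 - 2)) + 123) = 62*((½)*4*(-1 + 4*5) + 123) = 62*((½)*4*(-1 + 20) + 123) = 62*((½)*4*19 + 123) = 62*(38 + 123) = 62*161 = 9982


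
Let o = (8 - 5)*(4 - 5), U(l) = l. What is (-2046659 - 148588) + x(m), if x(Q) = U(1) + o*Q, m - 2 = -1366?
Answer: -2191154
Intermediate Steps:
m = -1364 (m = 2 - 1366 = -1364)
o = -3 (o = 3*(-1) = -3)
x(Q) = 1 - 3*Q
(-2046659 - 148588) + x(m) = (-2046659 - 148588) + (1 - 3*(-1364)) = -2195247 + (1 + 4092) = -2195247 + 4093 = -2191154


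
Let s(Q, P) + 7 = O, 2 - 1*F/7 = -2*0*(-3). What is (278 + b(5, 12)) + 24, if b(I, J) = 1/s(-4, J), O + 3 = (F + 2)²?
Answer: 74293/246 ≈ 302.00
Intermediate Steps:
F = 14 (F = 14 - 7*(-2*0)*(-3) = 14 - 0*(-3) = 14 - 7*0 = 14 + 0 = 14)
O = 253 (O = -3 + (14 + 2)² = -3 + 16² = -3 + 256 = 253)
s(Q, P) = 246 (s(Q, P) = -7 + 253 = 246)
b(I, J) = 1/246
(278 + b(5, 12)) + 24 = (278 + 1/246) + 24 = 68389/246 + 24 = 74293/246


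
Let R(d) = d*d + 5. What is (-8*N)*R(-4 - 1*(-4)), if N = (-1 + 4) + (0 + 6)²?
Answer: -1560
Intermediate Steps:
N = 39 (N = 3 + 6² = 3 + 36 = 39)
R(d) = 5 + d² (R(d) = d² + 5 = 5 + d²)
(-8*N)*R(-4 - 1*(-4)) = (-8*39)*(5 + (-4 - 1*(-4))²) = -312*(5 + (-4 + 4)²) = -312*(5 + 0²) = -312*(5 + 0) = -312*5 = -1560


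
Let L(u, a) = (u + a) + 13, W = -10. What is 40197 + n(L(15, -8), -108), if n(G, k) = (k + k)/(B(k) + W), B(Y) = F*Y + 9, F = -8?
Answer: 34689795/863 ≈ 40197.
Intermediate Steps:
L(u, a) = 13 + a + u (L(u, a) = (a + u) + 13 = 13 + a + u)
B(Y) = 9 - 8*Y (B(Y) = -8*Y + 9 = 9 - 8*Y)
n(G, k) = 2*k/(-1 - 8*k) (n(G, k) = (k + k)/((9 - 8*k) - 10) = (2*k)/(-1 - 8*k) = 2*k/(-1 - 8*k))
40197 + n(L(15, -8), -108) = 40197 - 2*(-108)/(1 + 8*(-108)) = 40197 - 2*(-108)/(1 - 864) = 40197 - 2*(-108)/(-863) = 40197 - 2*(-108)*(-1/863) = 40197 - 216/863 = 34689795/863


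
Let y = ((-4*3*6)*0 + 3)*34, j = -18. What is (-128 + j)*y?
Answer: -14892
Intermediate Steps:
y = 102 (y = (-12*6*0 + 3)*34 = (-72*0 + 3)*34 = (0 + 3)*34 = 3*34 = 102)
(-128 + j)*y = (-128 - 18)*102 = -146*102 = -14892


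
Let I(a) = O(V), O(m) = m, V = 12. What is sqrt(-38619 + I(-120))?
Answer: I*sqrt(38607) ≈ 196.49*I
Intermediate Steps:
I(a) = 12
sqrt(-38619 + I(-120)) = sqrt(-38619 + 12) = sqrt(-38607) = I*sqrt(38607)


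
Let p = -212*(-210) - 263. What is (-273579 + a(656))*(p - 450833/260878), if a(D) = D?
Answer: -3150957937484399/260878 ≈ -1.2078e+10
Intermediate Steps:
p = 44257 (p = 44520 - 263 = 44257)
(-273579 + a(656))*(p - 450833/260878) = (-273579 + 656)*(44257 - 450833/260878) = -272923*(44257 - 450833*1/260878) = -272923*(44257 - 450833/260878) = -272923*11545226813/260878 = -3150957937484399/260878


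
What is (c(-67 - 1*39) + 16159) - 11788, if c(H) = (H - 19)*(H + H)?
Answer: 30871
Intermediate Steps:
c(H) = 2*H*(-19 + H) (c(H) = (-19 + H)*(2*H) = 2*H*(-19 + H))
(c(-67 - 1*39) + 16159) - 11788 = (2*(-67 - 1*39)*(-19 + (-67 - 1*39)) + 16159) - 11788 = (2*(-67 - 39)*(-19 + (-67 - 39)) + 16159) - 11788 = (2*(-106)*(-19 - 106) + 16159) - 11788 = (2*(-106)*(-125) + 16159) - 11788 = (26500 + 16159) - 11788 = 42659 - 11788 = 30871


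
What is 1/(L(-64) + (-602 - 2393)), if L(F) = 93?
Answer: -1/2902 ≈ -0.00034459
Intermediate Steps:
1/(L(-64) + (-602 - 2393)) = 1/(93 + (-602 - 2393)) = 1/(93 - 2995) = 1/(-2902) = -1/2902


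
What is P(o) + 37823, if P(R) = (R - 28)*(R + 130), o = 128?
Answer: 63623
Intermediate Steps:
P(R) = (-28 + R)*(130 + R)
P(o) + 37823 = (-3640 + 128**2 + 102*128) + 37823 = (-3640 + 16384 + 13056) + 37823 = 25800 + 37823 = 63623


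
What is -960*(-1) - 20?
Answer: 940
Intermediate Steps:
-960*(-1) - 20 = -48*(-20) - 20 = 960 - 20 = 940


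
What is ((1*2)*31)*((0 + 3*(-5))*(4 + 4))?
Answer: -7440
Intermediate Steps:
((1*2)*31)*((0 + 3*(-5))*(4 + 4)) = (2*31)*((0 - 15)*8) = 62*(-15*8) = 62*(-120) = -7440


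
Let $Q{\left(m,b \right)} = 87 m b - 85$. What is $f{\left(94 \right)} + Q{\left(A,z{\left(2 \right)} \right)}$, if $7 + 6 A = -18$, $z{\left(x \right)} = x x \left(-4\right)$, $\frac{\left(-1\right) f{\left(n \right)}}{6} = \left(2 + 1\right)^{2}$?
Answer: $5661$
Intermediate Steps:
$f{\left(n \right)} = -54$ ($f{\left(n \right)} = - 6 \left(2 + 1\right)^{2} = - 6 \cdot 3^{2} = \left(-6\right) 9 = -54$)
$z{\left(x \right)} = - 4 x^{2}$ ($z{\left(x \right)} = x^{2} \left(-4\right) = - 4 x^{2}$)
$A = - \frac{25}{6}$ ($A = - \frac{7}{6} + \frac{1}{6} \left(-18\right) = - \frac{7}{6} - 3 = - \frac{25}{6} \approx -4.1667$)
$Q{\left(m,b \right)} = -85 + 87 b m$ ($Q{\left(m,b \right)} = 87 b m - 85 = -85 + 87 b m$)
$f{\left(94 \right)} + Q{\left(A,z{\left(2 \right)} \right)} = -54 - \left(85 - 87 \left(- 4 \cdot 2^{2}\right) \left(- \frac{25}{6}\right)\right) = -54 - \left(85 - 87 \left(\left(-4\right) 4\right) \left(- \frac{25}{6}\right)\right) = -54 - \left(85 + 1392 \left(- \frac{25}{6}\right)\right) = -54 + \left(-85 + 5800\right) = -54 + 5715 = 5661$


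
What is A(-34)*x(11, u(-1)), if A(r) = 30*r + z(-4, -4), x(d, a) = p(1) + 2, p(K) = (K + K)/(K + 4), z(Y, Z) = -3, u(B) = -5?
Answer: -12276/5 ≈ -2455.2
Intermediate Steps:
p(K) = 2*K/(4 + K) (p(K) = (2*K)/(4 + K) = 2*K/(4 + K))
x(d, a) = 12/5 (x(d, a) = 2*1/(4 + 1) + 2 = 2*1/5 + 2 = 2*1*(⅕) + 2 = ⅖ + 2 = 12/5)
A(r) = -3 + 30*r (A(r) = 30*r - 3 = -3 + 30*r)
A(-34)*x(11, u(-1)) = (-3 + 30*(-34))*(12/5) = (-3 - 1020)*(12/5) = -1023*12/5 = -12276/5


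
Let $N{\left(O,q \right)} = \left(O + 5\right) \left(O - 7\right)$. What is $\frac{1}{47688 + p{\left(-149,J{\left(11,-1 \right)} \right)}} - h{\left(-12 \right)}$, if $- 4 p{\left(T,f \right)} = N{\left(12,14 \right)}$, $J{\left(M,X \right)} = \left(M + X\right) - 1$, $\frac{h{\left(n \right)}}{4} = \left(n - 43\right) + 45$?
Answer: $\frac{7626684}{190667} \approx 40.0$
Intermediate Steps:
$h{\left(n \right)} = 8 + 4 n$ ($h{\left(n \right)} = 4 \left(\left(n - 43\right) + 45\right) = 4 \left(\left(-43 + n\right) + 45\right) = 4 \left(2 + n\right) = 8 + 4 n$)
$N{\left(O,q \right)} = \left(-7 + O\right) \left(5 + O\right)$ ($N{\left(O,q \right)} = \left(5 + O\right) \left(-7 + O\right) = \left(-7 + O\right) \left(5 + O\right)$)
$J{\left(M,X \right)} = -1 + M + X$
$p{\left(T,f \right)} = - \frac{85}{4}$ ($p{\left(T,f \right)} = - \frac{-35 + 12^{2} - 24}{4} = - \frac{-35 + 144 - 24}{4} = \left(- \frac{1}{4}\right) 85 = - \frac{85}{4}$)
$\frac{1}{47688 + p{\left(-149,J{\left(11,-1 \right)} \right)}} - h{\left(-12 \right)} = \frac{1}{47688 - \frac{85}{4}} - \left(8 + 4 \left(-12\right)\right) = \frac{1}{\frac{190667}{4}} - \left(8 - 48\right) = \frac{4}{190667} - -40 = \frac{4}{190667} + 40 = \frac{7626684}{190667}$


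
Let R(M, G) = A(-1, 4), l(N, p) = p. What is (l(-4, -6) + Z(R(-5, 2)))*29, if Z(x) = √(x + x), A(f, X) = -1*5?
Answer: -174 + 29*I*√10 ≈ -174.0 + 91.706*I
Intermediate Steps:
A(f, X) = -5
R(M, G) = -5
Z(x) = √2*√x (Z(x) = √(2*x) = √2*√x)
(l(-4, -6) + Z(R(-5, 2)))*29 = (-6 + √2*√(-5))*29 = (-6 + √2*(I*√5))*29 = (-6 + I*√10)*29 = -174 + 29*I*√10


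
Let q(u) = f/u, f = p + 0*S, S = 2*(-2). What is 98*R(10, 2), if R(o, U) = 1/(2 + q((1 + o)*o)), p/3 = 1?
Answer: 10780/223 ≈ 48.341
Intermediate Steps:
p = 3 (p = 3*1 = 3)
S = -4
f = 3 (f = 3 + 0*(-4) = 3 + 0 = 3)
q(u) = 3/u
R(o, U) = 1/(2 + 3/(o*(1 + o))) (R(o, U) = 1/(2 + 3/(((1 + o)*o))) = 1/(2 + 3/((o*(1 + o)))) = 1/(2 + 3*(1/(o*(1 + o)))) = 1/(2 + 3/(o*(1 + o))))
98*R(10, 2) = 98*(10*(1 + 10)/(3 + 2*10*(1 + 10))) = 98*(10*11/(3 + 2*10*11)) = 98*(10*11/(3 + 220)) = 98*(10*11/223) = 98*(10*(1/223)*11) = 98*(110/223) = 10780/223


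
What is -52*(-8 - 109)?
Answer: 6084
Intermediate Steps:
-52*(-8 - 109) = -52*(-117) = 6084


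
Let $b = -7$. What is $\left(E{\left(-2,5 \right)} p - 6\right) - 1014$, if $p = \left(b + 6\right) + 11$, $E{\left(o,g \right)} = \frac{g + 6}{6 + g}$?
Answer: $-1010$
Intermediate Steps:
$E{\left(o,g \right)} = 1$ ($E{\left(o,g \right)} = \frac{6 + g}{6 + g} = 1$)
$p = 10$ ($p = \left(-7 + 6\right) + 11 = -1 + 11 = 10$)
$\left(E{\left(-2,5 \right)} p - 6\right) - 1014 = \left(1 \cdot 10 - 6\right) - 1014 = \left(10 - 6\right) - 1014 = 4 - 1014 = -1010$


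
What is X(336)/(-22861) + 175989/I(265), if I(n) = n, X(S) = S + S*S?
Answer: 3993278049/6058165 ≈ 659.16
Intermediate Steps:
X(S) = S + S**2
X(336)/(-22861) + 175989/I(265) = (336*(1 + 336))/(-22861) + 175989/265 = (336*337)*(-1/22861) + 175989*(1/265) = 113232*(-1/22861) + 175989/265 = -113232/22861 + 175989/265 = 3993278049/6058165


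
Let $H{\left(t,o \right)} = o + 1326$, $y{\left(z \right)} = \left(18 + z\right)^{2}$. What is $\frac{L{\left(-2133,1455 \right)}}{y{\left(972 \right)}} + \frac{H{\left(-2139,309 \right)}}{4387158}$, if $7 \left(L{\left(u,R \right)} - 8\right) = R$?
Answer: $\frac{991457791}{1672165271700} \approx 0.00059292$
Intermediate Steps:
$L{\left(u,R \right)} = 8 + \frac{R}{7}$
$H{\left(t,o \right)} = 1326 + o$
$\frac{L{\left(-2133,1455 \right)}}{y{\left(972 \right)}} + \frac{H{\left(-2139,309 \right)}}{4387158} = \frac{8 + \frac{1}{7} \cdot 1455}{\left(18 + 972\right)^{2}} + \frac{1326 + 309}{4387158} = \frac{8 + \frac{1455}{7}}{990^{2}} + 1635 \cdot \frac{1}{4387158} = \frac{1511}{7 \cdot 980100} + \frac{545}{1462386} = \frac{1511}{7} \cdot \frac{1}{980100} + \frac{545}{1462386} = \frac{1511}{6860700} + \frac{545}{1462386} = \frac{991457791}{1672165271700}$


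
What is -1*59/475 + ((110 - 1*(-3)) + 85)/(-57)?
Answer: -1709/475 ≈ -3.5979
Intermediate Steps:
-1*59/475 + ((110 - 1*(-3)) + 85)/(-57) = -59*1/475 + ((110 + 3) + 85)*(-1/57) = -59/475 + (113 + 85)*(-1/57) = -59/475 + 198*(-1/57) = -59/475 - 66/19 = -1709/475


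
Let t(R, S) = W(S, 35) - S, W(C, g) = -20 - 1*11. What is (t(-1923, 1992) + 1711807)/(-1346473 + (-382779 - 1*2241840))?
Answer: -427446/992773 ≈ -0.43056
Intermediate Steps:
W(C, g) = -31 (W(C, g) = -20 - 11 = -31)
t(R, S) = -31 - S
(t(-1923, 1992) + 1711807)/(-1346473 + (-382779 - 1*2241840)) = ((-31 - 1*1992) + 1711807)/(-1346473 + (-382779 - 1*2241840)) = ((-31 - 1992) + 1711807)/(-1346473 + (-382779 - 2241840)) = (-2023 + 1711807)/(-1346473 - 2624619) = 1709784/(-3971092) = 1709784*(-1/3971092) = -427446/992773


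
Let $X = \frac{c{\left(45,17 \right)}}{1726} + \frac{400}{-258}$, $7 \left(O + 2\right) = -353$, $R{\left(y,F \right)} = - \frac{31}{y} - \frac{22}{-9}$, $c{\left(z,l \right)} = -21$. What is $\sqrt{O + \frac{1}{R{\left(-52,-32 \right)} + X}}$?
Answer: $\frac{i \sqrt{1670890799045964685}}{179684435} \approx 7.1939 i$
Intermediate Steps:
$R{\left(y,F \right)} = \frac{22}{9} - \frac{31}{y}$ ($R{\left(y,F \right)} = - \frac{31}{y} - - \frac{22}{9} = - \frac{31}{y} + \frac{22}{9} = \frac{22}{9} - \frac{31}{y}$)
$O = - \frac{367}{7}$ ($O = -2 + \frac{1}{7} \left(-353\right) = -2 - \frac{353}{7} = - \frac{367}{7} \approx -52.429$)
$X = - \frac{347909}{222654}$ ($X = - \frac{21}{1726} + \frac{400}{-258} = \left(-21\right) \frac{1}{1726} + 400 \left(- \frac{1}{258}\right) = - \frac{21}{1726} - \frac{200}{129} = - \frac{347909}{222654} \approx -1.5626$)
$\sqrt{O + \frac{1}{R{\left(-52,-32 \right)} + X}} = \sqrt{- \frac{367}{7} + \frac{1}{\left(\frac{22}{9} - \frac{31}{-52}\right) - \frac{347909}{222654}}} = \sqrt{- \frac{367}{7} + \frac{1}{\left(\frac{22}{9} - - \frac{31}{52}\right) - \frac{347909}{222654}}} = \sqrt{- \frac{367}{7} + \frac{1}{\left(\frac{22}{9} + \frac{31}{52}\right) - \frac{347909}{222654}}} = \sqrt{- \frac{367}{7} + \frac{1}{\frac{1423}{468} - \frac{347909}{222654}}} = \sqrt{- \frac{367}{7} + \frac{1}{\frac{25669205}{17367012}}} = \sqrt{- \frac{367}{7} + \frac{17367012}{25669205}} = \sqrt{- \frac{9299029151}{179684435}} = \frac{i \sqrt{1670890799045964685}}{179684435}$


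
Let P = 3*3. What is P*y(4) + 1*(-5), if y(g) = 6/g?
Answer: 17/2 ≈ 8.5000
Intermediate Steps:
P = 9
P*y(4) + 1*(-5) = 9*(6/4) + 1*(-5) = 9*(6*(¼)) - 5 = 9*(3/2) - 5 = 27/2 - 5 = 17/2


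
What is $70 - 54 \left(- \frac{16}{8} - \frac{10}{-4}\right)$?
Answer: $43$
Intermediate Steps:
$70 - 54 \left(- \frac{16}{8} - \frac{10}{-4}\right) = 70 - 54 \left(\left(-16\right) \frac{1}{8} - - \frac{5}{2}\right) = 70 - 54 \left(-2 + \frac{5}{2}\right) = 70 - 27 = 43$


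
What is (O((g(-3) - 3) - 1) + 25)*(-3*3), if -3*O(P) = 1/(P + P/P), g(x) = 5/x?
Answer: -3159/14 ≈ -225.64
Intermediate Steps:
O(P) = -1/(3*(1 + P)) (O(P) = -1/(3*(P + P/P)) = -1/(3*(P + 1)) = -1/(3*(1 + P)))
(O((g(-3) - 3) - 1) + 25)*(-3*3) = (-1/(3 + 3*((5/(-3) - 3) - 1)) + 25)*(-3*3) = (-1/(3 + 3*((5*(-⅓) - 3) - 1)) + 25)*(-9) = (-1/(3 + 3*((-5/3 - 3) - 1)) + 25)*(-9) = (-1/(3 + 3*(-14/3 - 1)) + 25)*(-9) = (-1/(3 + 3*(-17/3)) + 25)*(-9) = (-1/(3 - 17) + 25)*(-9) = (-1/(-14) + 25)*(-9) = (-1*(-1/14) + 25)*(-9) = (1/14 + 25)*(-9) = (351/14)*(-9) = -3159/14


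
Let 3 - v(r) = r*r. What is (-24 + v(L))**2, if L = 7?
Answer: 4900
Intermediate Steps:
v(r) = 3 - r**2 (v(r) = 3 - r*r = 3 - r**2)
(-24 + v(L))**2 = (-24 + (3 - 1*7**2))**2 = (-24 + (3 - 1*49))**2 = (-24 + (3 - 49))**2 = (-24 - 46)**2 = (-70)**2 = 4900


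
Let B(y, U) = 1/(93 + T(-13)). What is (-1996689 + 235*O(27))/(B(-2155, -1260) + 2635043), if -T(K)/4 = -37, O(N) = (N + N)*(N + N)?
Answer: -105351463/211681788 ≈ -0.49769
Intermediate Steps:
O(N) = 4*N² (O(N) = (2*N)*(2*N) = 4*N²)
T(K) = 148 (T(K) = -4*(-37) = 148)
B(y, U) = 1/241 (B(y, U) = 1/(93 + 148) = 1/241)
(-1996689 + 235*O(27))/(B(-2155, -1260) + 2635043) = (-1996689 + 235*(4*27²))/(1/241 + 2635043) = (-1996689 + 235*(4*729))/(635045364/241) = (-1996689 + 235*2916)*(241/635045364) = (-1996689 + 685260)*(241/635045364) = -1311429*241/635045364 = -105351463/211681788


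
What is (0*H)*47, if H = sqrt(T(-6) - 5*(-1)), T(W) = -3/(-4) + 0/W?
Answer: 0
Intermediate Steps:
T(W) = 3/4 (T(W) = -3*(-1/4) + 0 = 3/4 + 0 = 3/4)
H = sqrt(23)/2 (H = sqrt(3/4 - 5*(-1)) = sqrt(3/4 + 5) = sqrt(23/4) = sqrt(23)/2 ≈ 2.3979)
(0*H)*47 = (0*(sqrt(23)/2))*47 = 0*47 = 0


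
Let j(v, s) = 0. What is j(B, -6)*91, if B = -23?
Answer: 0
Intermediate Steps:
j(B, -6)*91 = 0*91 = 0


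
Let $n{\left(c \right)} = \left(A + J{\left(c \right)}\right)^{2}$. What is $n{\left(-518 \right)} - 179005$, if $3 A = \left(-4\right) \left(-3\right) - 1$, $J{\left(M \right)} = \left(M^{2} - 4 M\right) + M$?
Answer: $\frac{655523414980}{9} \approx 7.2836 \cdot 10^{10}$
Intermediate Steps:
$J{\left(M \right)} = M^{2} - 3 M$
$A = \frac{11}{3}$ ($A = \frac{\left(-4\right) \left(-3\right) - 1}{3} = \frac{12 - 1}{3} = \frac{1}{3} \cdot 11 = \frac{11}{3} \approx 3.6667$)
$n{\left(c \right)} = \left(\frac{11}{3} + c \left(-3 + c\right)\right)^{2}$
$n{\left(-518 \right)} - 179005 = \frac{\left(11 + 3 \left(-518\right) \left(-3 - 518\right)\right)^{2}}{9} - 179005 = \frac{\left(11 + 3 \left(-518\right) \left(-521\right)\right)^{2}}{9} - 179005 = \frac{\left(11 + 809634\right)^{2}}{9} - 179005 = \frac{809645^{2}}{9} - 179005 = \frac{1}{9} \cdot 655525026025 - 179005 = \frac{655525026025}{9} - 179005 = \frac{655523414980}{9}$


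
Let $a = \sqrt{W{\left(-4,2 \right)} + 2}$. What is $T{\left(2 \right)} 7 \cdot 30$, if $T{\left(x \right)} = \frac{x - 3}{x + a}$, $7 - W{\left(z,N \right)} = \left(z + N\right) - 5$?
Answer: $-35$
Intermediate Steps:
$W{\left(z,N \right)} = 12 - N - z$ ($W{\left(z,N \right)} = 7 - \left(\left(z + N\right) - 5\right) = 7 - \left(\left(N + z\right) - 5\right) = 7 - \left(-5 + N + z\right) = 12 - N - z$)
$a = 4$ ($a = \sqrt{\left(12 - 2 - -4\right) + 2} = \sqrt{\left(12 - 2 + 4\right) + 2} = \sqrt{14 + 2} = \sqrt{16} = 4$)
$T{\left(x \right)} = \frac{-3 + x}{4 + x}$ ($T{\left(x \right)} = \frac{x - 3}{x + 4} = \frac{-3 + x}{4 + x}$)
$T{\left(2 \right)} 7 \cdot 30 = \frac{-3 + 2}{4 + 2} \cdot 7 \cdot 30 = \frac{1}{6} \left(-1\right) 7 \cdot 30 = \left(- \frac{1}{6}\right) 7 \cdot 30 = \left(- \frac{7}{6}\right) 30 = -35$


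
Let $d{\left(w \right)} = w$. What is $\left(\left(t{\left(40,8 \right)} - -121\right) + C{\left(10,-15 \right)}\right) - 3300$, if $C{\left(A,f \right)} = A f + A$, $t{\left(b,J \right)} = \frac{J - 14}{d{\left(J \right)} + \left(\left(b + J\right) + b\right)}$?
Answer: $- \frac{53105}{16} \approx -3319.1$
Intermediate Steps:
$t{\left(b,J \right)} = \frac{-14 + J}{2 J + 2 b}$ ($t{\left(b,J \right)} = \frac{J - 14}{J + \left(\left(b + J\right) + b\right)} = \frac{-14 + J}{J + \left(\left(J + b\right) + b\right)} = \frac{-14 + J}{J + \left(J + 2 b\right)} = \frac{-14 + J}{2 J + 2 b}$)
$C{\left(A,f \right)} = A + A f$
$\left(\left(t{\left(40,8 \right)} - -121\right) + C{\left(10,-15 \right)}\right) - 3300 = \left(\left(\frac{-7 + \frac{1}{2} \cdot 8}{8 + 40} - -121\right) + 10 \left(1 - 15\right)\right) - 3300 = \left(\left(\frac{-7 + 4}{48} + 121\right) + 10 \left(-14\right)\right) - 3300 = \left(\left(\frac{1}{48} \left(-3\right) + 121\right) - 140\right) - 3300 = \left(\left(- \frac{1}{16} + 121\right) - 140\right) - 3300 = \left(\frac{1935}{16} - 140\right) - 3300 = - \frac{305}{16} - 3300 = - \frac{53105}{16}$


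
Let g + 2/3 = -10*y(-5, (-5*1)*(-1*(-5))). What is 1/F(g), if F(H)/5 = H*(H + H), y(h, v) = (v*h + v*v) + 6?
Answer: 9/5144731240 ≈ 1.7494e-9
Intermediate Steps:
y(h, v) = 6 + v² + h*v (y(h, v) = (h*v + v²) + 6 = (v² + h*v) + 6 = 6 + v² + h*v)
g = -22682/3 (g = -⅔ - 10*(6 + ((-5*1)*(-1*(-5)))² - 5*(-5*1)*(-1*(-5))) = -⅔ - 10*(6 + (-5*5)² - (-25)*5) = -⅔ - 10*(6 + (-25)² - 5*(-25)) = -⅔ - 10*(6 + 625 + 125) = -⅔ - 10*756 = -⅔ - 7560 = -22682/3 ≈ -7560.7)
F(H) = 10*H² (F(H) = 5*(H*(H + H)) = 5*(H*(2*H)) = 5*(2*H²) = 10*H²)
1/F(g) = 1/(10*(-22682/3)²) = 1/(10*(514473124/9)) = 1/(5144731240/9) = 9/5144731240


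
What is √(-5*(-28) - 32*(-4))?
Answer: 2*√67 ≈ 16.371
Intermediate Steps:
√(-5*(-28) - 32*(-4)) = √(140 + 128) = √268 = 2*√67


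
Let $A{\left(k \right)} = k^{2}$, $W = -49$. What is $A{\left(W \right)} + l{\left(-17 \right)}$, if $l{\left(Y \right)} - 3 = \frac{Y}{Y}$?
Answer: $2405$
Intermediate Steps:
$l{\left(Y \right)} = 4$ ($l{\left(Y \right)} = 3 + \frac{Y}{Y} = 3 + 1 = 4$)
$A{\left(W \right)} + l{\left(-17 \right)} = \left(-49\right)^{2} + 4 = 2401 + 4 = 2405$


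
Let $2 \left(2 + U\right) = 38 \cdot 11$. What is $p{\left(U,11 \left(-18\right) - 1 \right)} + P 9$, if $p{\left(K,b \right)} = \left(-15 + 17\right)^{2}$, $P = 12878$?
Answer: $115906$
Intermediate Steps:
$U = 207$ ($U = -2 + \frac{38 \cdot 11}{2} = -2 + \frac{1}{2} \cdot 418 = -2 + 209 = 207$)
$p{\left(K,b \right)} = 4$ ($p{\left(K,b \right)} = 2^{2} = 4$)
$p{\left(U,11 \left(-18\right) - 1 \right)} + P 9 = 4 + 12878 \cdot 9 = 4 + 115902 = 115906$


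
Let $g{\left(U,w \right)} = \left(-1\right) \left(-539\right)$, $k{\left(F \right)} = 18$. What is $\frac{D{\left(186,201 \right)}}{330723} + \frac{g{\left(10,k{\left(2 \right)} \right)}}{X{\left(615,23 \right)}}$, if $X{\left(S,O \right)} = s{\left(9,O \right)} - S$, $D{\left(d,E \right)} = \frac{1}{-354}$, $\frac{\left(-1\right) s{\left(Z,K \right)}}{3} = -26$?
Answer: $- \frac{21034644425}{20956593618} \approx -1.0037$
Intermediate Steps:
$s{\left(Z,K \right)} = 78$ ($s{\left(Z,K \right)} = \left(-3\right) \left(-26\right) = 78$)
$D{\left(d,E \right)} = - \frac{1}{354}$
$X{\left(S,O \right)} = 78 - S$
$g{\left(U,w \right)} = 539$
$\frac{D{\left(186,201 \right)}}{330723} + \frac{g{\left(10,k{\left(2 \right)} \right)}}{X{\left(615,23 \right)}} = - \frac{1}{354 \cdot 330723} + \frac{539}{78 - 615} = \left(- \frac{1}{354}\right) \frac{1}{330723} + \frac{539}{78 - 615} = - \frac{1}{117075942} + \frac{539}{-537} = - \frac{1}{117075942} + 539 \left(- \frac{1}{537}\right) = - \frac{1}{117075942} - \frac{539}{537} = - \frac{21034644425}{20956593618}$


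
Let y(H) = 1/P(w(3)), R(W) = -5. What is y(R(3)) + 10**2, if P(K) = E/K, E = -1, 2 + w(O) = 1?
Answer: 101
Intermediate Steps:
w(O) = -1 (w(O) = -2 + 1 = -1)
P(K) = -1/K
y(H) = 1 (y(H) = 1/(-1/(-1)) = 1/(-1*(-1)) = 1/1 = 1)
y(R(3)) + 10**2 = 1 + 10**2 = 1 + 100 = 101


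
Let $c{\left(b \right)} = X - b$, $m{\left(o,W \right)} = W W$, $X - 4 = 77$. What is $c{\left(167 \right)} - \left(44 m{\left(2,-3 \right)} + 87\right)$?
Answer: $-569$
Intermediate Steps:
$X = 81$ ($X = 4 + 77 = 81$)
$m{\left(o,W \right)} = W^{2}$
$c{\left(b \right)} = 81 - b$
$c{\left(167 \right)} - \left(44 m{\left(2,-3 \right)} + 87\right) = \left(81 - 167\right) - \left(44 \left(-3\right)^{2} + 87\right) = \left(81 - 167\right) - \left(44 \cdot 9 + 87\right) = -86 - \left(396 + 87\right) = -86 - 483 = -569$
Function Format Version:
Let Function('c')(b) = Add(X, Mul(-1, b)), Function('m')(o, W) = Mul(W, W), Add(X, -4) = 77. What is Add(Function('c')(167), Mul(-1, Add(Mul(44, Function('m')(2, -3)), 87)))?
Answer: -569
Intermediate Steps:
X = 81 (X = Add(4, 77) = 81)
Function('m')(o, W) = Pow(W, 2)
Function('c')(b) = Add(81, Mul(-1, b))
Add(Function('c')(167), Mul(-1, Add(Mul(44, Function('m')(2, -3)), 87))) = Add(Add(81, Mul(-1, 167)), Mul(-1, Add(Mul(44, Pow(-3, 2)), 87))) = Add(Add(81, -167), Mul(-1, Add(Mul(44, 9), 87))) = Add(-86, Mul(-1, Add(396, 87))) = Add(-86, Mul(-1, 483)) = Add(-86, -483) = -569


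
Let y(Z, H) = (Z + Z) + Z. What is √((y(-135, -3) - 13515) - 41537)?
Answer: I*√55457 ≈ 235.49*I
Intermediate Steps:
y(Z, H) = 3*Z (y(Z, H) = 2*Z + Z = 3*Z)
√((y(-135, -3) - 13515) - 41537) = √((3*(-135) - 13515) - 41537) = √((-405 - 13515) - 41537) = √(-13920 - 41537) = √(-55457) = I*√55457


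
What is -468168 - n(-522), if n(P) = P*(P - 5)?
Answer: -743262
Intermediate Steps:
n(P) = P*(-5 + P)
-468168 - n(-522) = -468168 - (-522)*(-5 - 522) = -468168 - (-522)*(-527) = -468168 - 1*275094 = -468168 - 275094 = -743262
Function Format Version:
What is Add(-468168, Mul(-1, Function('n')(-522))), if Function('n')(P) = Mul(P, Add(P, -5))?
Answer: -743262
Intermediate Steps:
Function('n')(P) = Mul(P, Add(-5, P))
Add(-468168, Mul(-1, Function('n')(-522))) = Add(-468168, Mul(-1, Mul(-522, Add(-5, -522)))) = Add(-468168, Mul(-1, Mul(-522, -527))) = Add(-468168, Mul(-1, 275094)) = Add(-468168, -275094) = -743262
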